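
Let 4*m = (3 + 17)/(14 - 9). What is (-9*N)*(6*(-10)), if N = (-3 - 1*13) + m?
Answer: -8100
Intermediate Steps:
m = 1 (m = ((3 + 17)/(14 - 9))/4 = (20/5)/4 = (20*(⅕))/4 = (¼)*4 = 1)
N = -15 (N = (-3 - 1*13) + 1 = (-3 - 13) + 1 = -16 + 1 = -15)
(-9*N)*(6*(-10)) = (-9*(-15))*(6*(-10)) = 135*(-60) = -8100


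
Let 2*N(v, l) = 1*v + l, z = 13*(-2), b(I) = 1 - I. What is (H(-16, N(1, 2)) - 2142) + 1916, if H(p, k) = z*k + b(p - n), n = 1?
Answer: -247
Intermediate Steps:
z = -26
N(v, l) = l/2 + v/2 (N(v, l) = (1*v + l)/2 = (v + l)/2 = (l + v)/2 = l/2 + v/2)
H(p, k) = 2 - p - 26*k (H(p, k) = -26*k + (1 - (p - 1*1)) = -26*k + (1 - (p - 1)) = -26*k + (1 - (-1 + p)) = -26*k + (1 + (1 - p)) = -26*k + (2 - p) = 2 - p - 26*k)
(H(-16, N(1, 2)) - 2142) + 1916 = ((2 - 1*(-16) - 26*((½)*2 + (½)*1)) - 2142) + 1916 = ((2 + 16 - 26*(1 + ½)) - 2142) + 1916 = ((2 + 16 - 26*3/2) - 2142) + 1916 = ((2 + 16 - 39) - 2142) + 1916 = (-21 - 2142) + 1916 = -2163 + 1916 = -247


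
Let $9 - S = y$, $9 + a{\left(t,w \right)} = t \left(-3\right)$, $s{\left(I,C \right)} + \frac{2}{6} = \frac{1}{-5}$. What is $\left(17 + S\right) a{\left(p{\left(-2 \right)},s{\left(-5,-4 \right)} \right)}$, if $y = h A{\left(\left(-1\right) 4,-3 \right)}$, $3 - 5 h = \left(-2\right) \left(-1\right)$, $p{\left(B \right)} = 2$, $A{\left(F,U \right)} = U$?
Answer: $-399$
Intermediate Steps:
$s{\left(I,C \right)} = - \frac{8}{15}$ ($s{\left(I,C \right)} = - \frac{1}{3} + \frac{1}{-5} = - \frac{1}{3} - \frac{1}{5} = - \frac{8}{15}$)
$h = \frac{1}{5}$ ($h = \frac{3}{5} - \frac{\left(-2\right) \left(-1\right)}{5} = \frac{3}{5} - \frac{2}{5} = \frac{1}{5} \approx 0.2$)
$y = - \frac{3}{5}$ ($y = \frac{1}{5} \left(-3\right) = - \frac{3}{5} \approx -0.6$)
$a{\left(t,w \right)} = -9 - 3 t$ ($a{\left(t,w \right)} = -9 + t \left(-3\right) = -9 - 3 t$)
$S = \frac{48}{5}$ ($S = 9 - - \frac{3}{5} = 9 + \frac{3}{5} = \frac{48}{5} \approx 9.6$)
$\left(17 + S\right) a{\left(p{\left(-2 \right)},s{\left(-5,-4 \right)} \right)} = \left(17 + \frac{48}{5}\right) \left(-9 - 6\right) = \frac{133 \left(-9 - 6\right)}{5} = \frac{133}{5} \left(-15\right) = -399$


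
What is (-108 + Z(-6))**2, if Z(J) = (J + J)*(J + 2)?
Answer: 3600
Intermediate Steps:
Z(J) = 2*J*(2 + J) (Z(J) = (2*J)*(2 + J) = 2*J*(2 + J))
(-108 + Z(-6))**2 = (-108 + 2*(-6)*(2 - 6))**2 = (-108 + 2*(-6)*(-4))**2 = (-108 + 48)**2 = (-60)**2 = 3600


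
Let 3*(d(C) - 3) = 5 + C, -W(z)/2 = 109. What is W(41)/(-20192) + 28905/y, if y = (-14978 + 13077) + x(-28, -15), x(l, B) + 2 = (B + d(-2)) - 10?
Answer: -72903791/4856176 ≈ -15.013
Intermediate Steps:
W(z) = -218 (W(z) = -2*109 = -218)
d(C) = 14/3 + C/3 (d(C) = 3 + (5 + C)/3 = 3 + (5/3 + C/3) = 14/3 + C/3)
x(l, B) = -8 + B (x(l, B) = -2 + ((B + (14/3 + (⅓)*(-2))) - 10) = -2 + ((B + (14/3 - ⅔)) - 10) = -2 + ((B + 4) - 10) = -2 + ((4 + B) - 10) = -2 + (-6 + B) = -8 + B)
y = -1924 (y = (-14978 + 13077) + (-8 - 15) = -1901 - 23 = -1924)
W(41)/(-20192) + 28905/y = -218/(-20192) + 28905/(-1924) = -218*(-1/20192) + 28905*(-1/1924) = 109/10096 - 28905/1924 = -72903791/4856176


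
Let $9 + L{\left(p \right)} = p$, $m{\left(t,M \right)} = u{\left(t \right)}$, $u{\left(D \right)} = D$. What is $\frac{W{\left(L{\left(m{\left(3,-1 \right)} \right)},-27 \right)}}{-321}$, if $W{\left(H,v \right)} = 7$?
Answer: $- \frac{7}{321} \approx -0.021807$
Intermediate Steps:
$m{\left(t,M \right)} = t$
$L{\left(p \right)} = -9 + p$
$\frac{W{\left(L{\left(m{\left(3,-1 \right)} \right)},-27 \right)}}{-321} = \frac{7}{-321} = 7 \left(- \frac{1}{321}\right) = - \frac{7}{321}$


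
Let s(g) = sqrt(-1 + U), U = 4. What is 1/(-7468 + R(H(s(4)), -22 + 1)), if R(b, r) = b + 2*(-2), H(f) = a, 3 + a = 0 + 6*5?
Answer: -1/7445 ≈ -0.00013432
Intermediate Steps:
s(g) = sqrt(3) (s(g) = sqrt(-1 + 4) = sqrt(3))
a = 27 (a = -3 + (0 + 6*5) = -3 + (0 + 30) = -3 + 30 = 27)
H(f) = 27
R(b, r) = -4 + b (R(b, r) = b - 4 = -4 + b)
1/(-7468 + R(H(s(4)), -22 + 1)) = 1/(-7468 + (-4 + 27)) = 1/(-7468 + 23) = 1/(-7445) = -1/7445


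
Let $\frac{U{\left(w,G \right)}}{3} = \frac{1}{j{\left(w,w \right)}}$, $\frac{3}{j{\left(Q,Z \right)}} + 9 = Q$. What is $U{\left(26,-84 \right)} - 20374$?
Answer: $-20357$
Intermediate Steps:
$j{\left(Q,Z \right)} = \frac{3}{-9 + Q}$
$U{\left(w,G \right)} = -9 + w$ ($U{\left(w,G \right)} = \frac{3}{3 \frac{1}{-9 + w}} = 3 \left(-3 + \frac{w}{3}\right) = -9 + w$)
$U{\left(26,-84 \right)} - 20374 = \left(-9 + 26\right) - 20374 = 17 - 20374 = -20357$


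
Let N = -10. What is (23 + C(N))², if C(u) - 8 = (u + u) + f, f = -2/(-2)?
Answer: 144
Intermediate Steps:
f = 1 (f = -2*(-½) = 1)
C(u) = 9 + 2*u (C(u) = 8 + ((u + u) + 1) = 8 + (2*u + 1) = 8 + (1 + 2*u) = 9 + 2*u)
(23 + C(N))² = (23 + (9 + 2*(-10)))² = (23 + (9 - 20))² = (23 - 11)² = 12² = 144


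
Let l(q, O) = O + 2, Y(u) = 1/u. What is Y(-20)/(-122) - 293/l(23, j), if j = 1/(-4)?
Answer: -2859673/17080 ≈ -167.43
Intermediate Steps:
j = -¼ ≈ -0.25000
l(q, O) = 2 + O
Y(-20)/(-122) - 293/l(23, j) = 1/(-20*(-122)) - 293/(2 - ¼) = -1/20*(-1/122) - 293/7/4 = 1/2440 - 293*4/7 = 1/2440 - 1172/7 = -2859673/17080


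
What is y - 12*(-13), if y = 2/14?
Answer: 1093/7 ≈ 156.14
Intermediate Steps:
y = 1/7 (y = 2*(1/14) = 1/7 ≈ 0.14286)
y - 12*(-13) = 1/7 - 12*(-13) = 1/7 + 156 = 1093/7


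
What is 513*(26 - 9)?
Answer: 8721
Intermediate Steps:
513*(26 - 9) = 513*17 = 8721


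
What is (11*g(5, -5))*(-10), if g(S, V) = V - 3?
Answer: 880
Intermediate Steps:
g(S, V) = -3 + V
(11*g(5, -5))*(-10) = (11*(-3 - 5))*(-10) = (11*(-8))*(-10) = -88*(-10) = 880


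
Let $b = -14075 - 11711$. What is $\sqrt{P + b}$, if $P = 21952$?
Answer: $3 i \sqrt{426} \approx 61.919 i$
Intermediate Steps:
$b = -25786$ ($b = -14075 - 11711 = -25786$)
$\sqrt{P + b} = \sqrt{21952 - 25786} = \sqrt{-3834} = 3 i \sqrt{426}$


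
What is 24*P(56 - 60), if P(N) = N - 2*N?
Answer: 96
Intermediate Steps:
P(N) = -N
24*P(56 - 60) = 24*(-(56 - 60)) = 24*(-1*(-4)) = 24*4 = 96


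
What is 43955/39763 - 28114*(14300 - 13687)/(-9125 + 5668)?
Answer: 685422802401/137460691 ≈ 4986.3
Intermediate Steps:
43955/39763 - 28114*(14300 - 13687)/(-9125 + 5668) = 43955*(1/39763) - 28114/((-3457/613)) = 43955/39763 - 28114/((-3457*1/613)) = 43955/39763 - 28114/(-3457/613) = 43955/39763 - 28114*(-613/3457) = 43955/39763 + 17233882/3457 = 685422802401/137460691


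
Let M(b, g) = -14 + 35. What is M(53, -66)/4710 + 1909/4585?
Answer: 121169/287938 ≈ 0.42082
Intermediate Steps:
M(b, g) = 21
M(53, -66)/4710 + 1909/4585 = 21/4710 + 1909/4585 = 21*(1/4710) + 1909*(1/4585) = 7/1570 + 1909/4585 = 121169/287938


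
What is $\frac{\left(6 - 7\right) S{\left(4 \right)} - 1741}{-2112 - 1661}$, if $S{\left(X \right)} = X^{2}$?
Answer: $\frac{251}{539} \approx 0.46568$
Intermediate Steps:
$\frac{\left(6 - 7\right) S{\left(4 \right)} - 1741}{-2112 - 1661} = \frac{\left(6 - 7\right) 4^{2} - 1741}{-2112 - 1661} = \frac{\left(-1\right) 16 - 1741}{-3773} = \left(-16 - 1741\right) \left(- \frac{1}{3773}\right) = \left(-1757\right) \left(- \frac{1}{3773}\right) = \frac{251}{539}$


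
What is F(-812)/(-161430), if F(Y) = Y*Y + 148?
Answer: -329746/80715 ≈ -4.0853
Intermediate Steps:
F(Y) = 148 + Y² (F(Y) = Y² + 148 = 148 + Y²)
F(-812)/(-161430) = (148 + (-812)²)/(-161430) = (148 + 659344)*(-1/161430) = 659492*(-1/161430) = -329746/80715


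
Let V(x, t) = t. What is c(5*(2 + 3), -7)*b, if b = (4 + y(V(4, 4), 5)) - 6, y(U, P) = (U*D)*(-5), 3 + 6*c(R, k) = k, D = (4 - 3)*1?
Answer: 110/3 ≈ 36.667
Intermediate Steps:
D = 1 (D = 1*1 = 1)
c(R, k) = -½ + k/6
y(U, P) = -5*U (y(U, P) = (U*1)*(-5) = U*(-5) = -5*U)
b = -22 (b = (4 - 5*4) - 6 = (4 - 20) - 6 = -16 - 6 = -22)
c(5*(2 + 3), -7)*b = (-½ + (⅙)*(-7))*(-22) = (-½ - 7/6)*(-22) = -5/3*(-22) = 110/3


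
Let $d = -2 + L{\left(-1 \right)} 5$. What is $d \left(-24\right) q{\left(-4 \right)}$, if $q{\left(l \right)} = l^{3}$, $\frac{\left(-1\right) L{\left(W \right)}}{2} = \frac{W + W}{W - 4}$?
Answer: $-9216$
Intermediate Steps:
$L{\left(W \right)} = - \frac{4 W}{-4 + W}$ ($L{\left(W \right)} = - 2 \frac{W + W}{W - 4} = - 2 \frac{2 W}{-4 + W} = - \frac{4 W}{-4 + W}$)
$d = -6$ ($d = -2 + \left(-4\right) \left(-1\right) \frac{1}{-4 - 1} \cdot 5 = -2 + \left(-4\right) \left(-1\right) \frac{1}{-5} \cdot 5 = -2 + \left(-4\right) \left(-1\right) \left(- \frac{1}{5}\right) 5 = -2 - 4 = -6$)
$d \left(-24\right) q{\left(-4 \right)} = \left(-6\right) \left(-24\right) \left(-4\right)^{3} = 144 \left(-64\right) = -9216$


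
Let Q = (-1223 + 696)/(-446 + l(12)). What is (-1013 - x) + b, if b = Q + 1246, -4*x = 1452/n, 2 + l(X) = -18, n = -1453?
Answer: 158360407/677098 ≈ 233.88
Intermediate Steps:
l(X) = -20 (l(X) = -2 - 18 = -20)
x = 363/1453 (x = -363/(-1453) = -363*(-1)/1453 = -¼*(-1452/1453) = 363/1453 ≈ 0.24983)
Q = 527/466 (Q = (-1223 + 696)/(-446 - 20) = -527/(-466) = -527*(-1/466) = 527/466 ≈ 1.1309)
b = 581163/466 (b = 527/466 + 1246 = 581163/466 ≈ 1247.1)
(-1013 - x) + b = (-1013 - 1*363/1453) + 581163/466 = (-1013 - 363/1453) + 581163/466 = -1472252/1453 + 581163/466 = 158360407/677098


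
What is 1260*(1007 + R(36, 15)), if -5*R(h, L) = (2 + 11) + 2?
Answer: 1265040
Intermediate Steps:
R(h, L) = -3 (R(h, L) = -((2 + 11) + 2)/5 = -(13 + 2)/5 = -⅕*15 = -3)
1260*(1007 + R(36, 15)) = 1260*(1007 - 3) = 1260*1004 = 1265040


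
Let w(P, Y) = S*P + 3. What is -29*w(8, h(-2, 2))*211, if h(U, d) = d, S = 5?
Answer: -263117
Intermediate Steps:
w(P, Y) = 3 + 5*P (w(P, Y) = 5*P + 3 = 3 + 5*P)
-29*w(8, h(-2, 2))*211 = -29*(3 + 5*8)*211 = -29*(3 + 40)*211 = -29*43*211 = -1247*211 = -263117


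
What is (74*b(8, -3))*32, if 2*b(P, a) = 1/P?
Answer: 148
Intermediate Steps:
b(P, a) = 1/(2*P)
(74*b(8, -3))*32 = (74*((1/2)/8))*32 = (74*((1/2)*(1/8)))*32 = (74*(1/16))*32 = (37/8)*32 = 148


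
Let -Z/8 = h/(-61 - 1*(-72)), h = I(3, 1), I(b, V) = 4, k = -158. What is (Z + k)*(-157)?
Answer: 277890/11 ≈ 25263.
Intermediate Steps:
h = 4
Z = -32/11 (Z = -32/(-61 - 1*(-72)) = -32/(-61 + 72) = -32/11 ≈ -2.9091)
(Z + k)*(-157) = (-32/11 - 158)*(-157) = -1770/11*(-157) = 277890/11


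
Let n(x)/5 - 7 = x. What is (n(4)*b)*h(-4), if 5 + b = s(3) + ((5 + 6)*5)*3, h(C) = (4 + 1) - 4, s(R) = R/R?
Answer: 8855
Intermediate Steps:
s(R) = 1
h(C) = 1 (h(C) = 5 - 4 = 1)
n(x) = 35 + 5*x
b = 161 (b = -5 + (1 + ((5 + 6)*5)*3) = -5 + (1 + (11*5)*3) = -5 + (1 + 55*3) = -5 + (1 + 165) = -5 + 166 = 161)
(n(4)*b)*h(-4) = ((35 + 5*4)*161)*1 = ((35 + 20)*161)*1 = (55*161)*1 = 8855*1 = 8855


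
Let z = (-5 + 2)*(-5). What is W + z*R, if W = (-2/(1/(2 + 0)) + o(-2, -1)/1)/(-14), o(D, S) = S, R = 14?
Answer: 2945/14 ≈ 210.36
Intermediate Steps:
z = 15 (z = -3*(-5) = 15)
W = 5/14 (W = (-2/(1/(2 + 0)) - 1/1)/(-14) = (-2/(1/2) - 1*1)*(-1/14) = (-2/1/2 - 1)*(-1/14) = (-2*2 - 1)*(-1/14) = (-4 - 1)*(-1/14) = -5*(-1/14) = 5/14 ≈ 0.35714)
W + z*R = 5/14 + 15*14 = 5/14 + 210 = 2945/14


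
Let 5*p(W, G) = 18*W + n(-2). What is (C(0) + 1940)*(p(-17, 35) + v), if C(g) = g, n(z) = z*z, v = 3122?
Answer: 5939504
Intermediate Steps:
n(z) = z²
p(W, G) = ⅘ + 18*W/5 (p(W, G) = (18*W + (-2)²)/5 = (18*W + 4)/5 = (4 + 18*W)/5 = ⅘ + 18*W/5)
(C(0) + 1940)*(p(-17, 35) + v) = (0 + 1940)*((⅘ + (18/5)*(-17)) + 3122) = 1940*((⅘ - 306/5) + 3122) = 1940*(-302/5 + 3122) = 1940*(15308/5) = 5939504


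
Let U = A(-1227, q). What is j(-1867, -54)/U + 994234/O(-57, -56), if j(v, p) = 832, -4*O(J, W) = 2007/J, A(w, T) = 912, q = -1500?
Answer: 1435685492/12711 ≈ 1.1295e+5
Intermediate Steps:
O(J, W) = -2007/(4*J)
U = 912
j(-1867, -54)/U + 994234/O(-57, -56) = 832/912 + 994234/((-2007/4/(-57))) = 832*(1/912) + 994234/((-2007/4*(-1/57))) = 52/57 + 994234/(669/76) = 52/57 + 994234*(76/669) = 52/57 + 75561784/669 = 1435685492/12711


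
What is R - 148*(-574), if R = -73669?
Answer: 11283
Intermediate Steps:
R - 148*(-574) = -73669 - 148*(-574) = -73669 - 1*(-84952) = -73669 + 84952 = 11283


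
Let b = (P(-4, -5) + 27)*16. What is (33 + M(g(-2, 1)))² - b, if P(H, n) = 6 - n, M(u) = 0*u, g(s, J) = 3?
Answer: 481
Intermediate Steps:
M(u) = 0
b = 608 (b = ((6 - 1*(-5)) + 27)*16 = ((6 + 5) + 27)*16 = (11 + 27)*16 = 38*16 = 608)
(33 + M(g(-2, 1)))² - b = (33 + 0)² - 1*608 = 33² - 608 = 1089 - 608 = 481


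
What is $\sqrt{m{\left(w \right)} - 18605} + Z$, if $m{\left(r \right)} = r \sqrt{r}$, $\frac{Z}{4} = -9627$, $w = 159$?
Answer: $-38508 + i \sqrt{18605 - 159 \sqrt{159}} \approx -38508.0 + 128.84 i$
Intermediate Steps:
$Z = -38508$ ($Z = 4 \left(-9627\right) = -38508$)
$m{\left(r \right)} = r^{\frac{3}{2}}$
$\sqrt{m{\left(w \right)} - 18605} + Z = \sqrt{159^{\frac{3}{2}} - 18605} - 38508 = \sqrt{159 \sqrt{159} - 18605} - 38508 = \sqrt{-18605 + 159 \sqrt{159}} - 38508 = -38508 + \sqrt{-18605 + 159 \sqrt{159}}$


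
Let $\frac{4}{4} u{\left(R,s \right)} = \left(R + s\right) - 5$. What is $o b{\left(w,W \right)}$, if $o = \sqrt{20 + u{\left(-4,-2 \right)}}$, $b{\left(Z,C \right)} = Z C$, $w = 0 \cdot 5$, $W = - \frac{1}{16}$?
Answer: $0$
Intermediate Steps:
$W = - \frac{1}{16}$ ($W = \left(-1\right) \frac{1}{16} = - \frac{1}{16} \approx -0.0625$)
$w = 0$
$u{\left(R,s \right)} = -5 + R + s$ ($u{\left(R,s \right)} = \left(R + s\right) - 5 = -5 + R + s$)
$b{\left(Z,C \right)} = C Z$
$o = 3$ ($o = \sqrt{20 - 11} = \sqrt{9} = 3$)
$o b{\left(w,W \right)} = 3 \left(\left(- \frac{1}{16}\right) 0\right) = 3 \cdot 0 = 0$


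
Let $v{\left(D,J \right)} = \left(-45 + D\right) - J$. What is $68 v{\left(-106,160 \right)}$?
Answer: $-21148$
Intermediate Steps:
$v{\left(D,J \right)} = -45 + D - J$
$68 v{\left(-106,160 \right)} = 68 \left(-45 - 106 - 160\right) = 68 \left(-311\right) = -21148$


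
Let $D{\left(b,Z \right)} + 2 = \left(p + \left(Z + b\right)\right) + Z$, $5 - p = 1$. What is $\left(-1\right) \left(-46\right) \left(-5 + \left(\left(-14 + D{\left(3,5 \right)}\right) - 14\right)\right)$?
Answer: $-828$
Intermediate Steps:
$p = 4$ ($p = 5 - 1 = 4$)
$D{\left(b,Z \right)} = 2 + b + 2 Z$ ($D{\left(b,Z \right)} = -2 + \left(\left(4 + \left(Z + b\right)\right) + Z\right) = -2 + \left(\left(4 + Z + b\right) + Z\right) = -2 + \left(4 + b + 2 Z\right) = 2 + b + 2 Z$)
$\left(-1\right) \left(-46\right) \left(-5 + \left(\left(-14 + D{\left(3,5 \right)}\right) - 14\right)\right) = \left(-1\right) \left(-46\right) \left(-5 + \left(\left(-14 + \left(2 + 3 + 2 \cdot 5\right)\right) - 14\right)\right) = 46 \left(-5 + \left(\left(-14 + \left(2 + 3 + 10\right)\right) - 14\right)\right) = 46 \left(-5 + \left(\left(-14 + 15\right) - 14\right)\right) = 46 \left(-5 + \left(1 - 14\right)\right) = 46 \left(-5 - 13\right) = 46 \left(-18\right) = -828$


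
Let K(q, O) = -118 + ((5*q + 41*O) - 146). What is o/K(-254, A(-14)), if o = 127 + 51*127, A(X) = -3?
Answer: -6604/1657 ≈ -3.9855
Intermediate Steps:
K(q, O) = -264 + 5*q + 41*O (K(q, O) = -118 + (-146 + 5*q + 41*O) = -264 + 5*q + 41*O)
o = 6604 (o = 127 + 6477 = 6604)
o/K(-254, A(-14)) = 6604/(-264 + 5*(-254) + 41*(-3)) = 6604/(-264 - 1270 - 123) = 6604/(-1657) = 6604*(-1/1657) = -6604/1657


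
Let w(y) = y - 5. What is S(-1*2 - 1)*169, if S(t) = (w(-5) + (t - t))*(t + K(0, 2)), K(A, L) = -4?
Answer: 11830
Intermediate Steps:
w(y) = -5 + y
S(t) = 40 - 10*t (S(t) = ((-5 - 5) + (t - t))*(t - 4) = (-10 + 0)*(-4 + t) = -10*(-4 + t) = 40 - 10*t)
S(-1*2 - 1)*169 = (40 - 10*(-1*2 - 1))*169 = (40 - 10*(-2 - 1))*169 = (40 - 10*(-3))*169 = (40 + 30)*169 = 70*169 = 11830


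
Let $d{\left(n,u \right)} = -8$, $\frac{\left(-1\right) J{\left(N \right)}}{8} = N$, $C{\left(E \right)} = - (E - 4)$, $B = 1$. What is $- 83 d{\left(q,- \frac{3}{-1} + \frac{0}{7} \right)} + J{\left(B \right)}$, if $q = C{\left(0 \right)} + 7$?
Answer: $656$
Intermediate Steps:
$C{\left(E \right)} = 4 - E$ ($C{\left(E \right)} = - (-4 + E) = 4 - E$)
$J{\left(N \right)} = - 8 N$
$q = 11$ ($q = \left(4 - 0\right) + 7 = \left(4 + 0\right) + 7 = 4 + 7 = 11$)
$- 83 d{\left(q,- \frac{3}{-1} + \frac{0}{7} \right)} + J{\left(B \right)} = \left(-83\right) \left(-8\right) - 8 = 664 - 8 = 656$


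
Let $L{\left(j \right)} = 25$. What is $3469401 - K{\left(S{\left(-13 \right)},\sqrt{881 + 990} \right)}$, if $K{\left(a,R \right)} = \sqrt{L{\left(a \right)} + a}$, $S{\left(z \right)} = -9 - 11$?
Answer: $3469401 - \sqrt{5} \approx 3.4694 \cdot 10^{6}$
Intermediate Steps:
$S{\left(z \right)} = -20$ ($S{\left(z \right)} = -9 - 11 = -20$)
$K{\left(a,R \right)} = \sqrt{25 + a}$
$3469401 - K{\left(S{\left(-13 \right)},\sqrt{881 + 990} \right)} = 3469401 - \sqrt{25 - 20} = 3469401 - \sqrt{5}$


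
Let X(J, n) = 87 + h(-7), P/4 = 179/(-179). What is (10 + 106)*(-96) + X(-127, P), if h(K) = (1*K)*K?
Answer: -11000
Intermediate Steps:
h(K) = K**2 (h(K) = K*K = K**2)
P = -4 (P = 4*(179/(-179)) = 4*(179*(-1/179)) = 4*(-1) = -4)
X(J, n) = 136 (X(J, n) = 87 + (-7)**2 = 87 + 49 = 136)
(10 + 106)*(-96) + X(-127, P) = (10 + 106)*(-96) + 136 = 116*(-96) + 136 = -11136 + 136 = -11000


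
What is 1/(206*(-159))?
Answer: -1/32754 ≈ -3.0531e-5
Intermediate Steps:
1/(206*(-159)) = 1/(-32754) = -1/32754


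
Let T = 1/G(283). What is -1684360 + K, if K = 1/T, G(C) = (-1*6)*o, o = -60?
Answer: -1684000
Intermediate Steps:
G(C) = 360 (G(C) = -1*6*(-60) = -6*(-60) = 360)
T = 1/360 ≈ 0.0027778
K = 360 (K = 1/(1/360) = 360)
-1684360 + K = -1684360 + 360 = -1684000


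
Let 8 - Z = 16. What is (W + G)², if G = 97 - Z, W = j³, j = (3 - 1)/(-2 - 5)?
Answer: 1296504049/117649 ≈ 11020.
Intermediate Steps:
Z = -8 (Z = 8 - 1*16 = 8 - 16 = -8)
j = -2/7 (j = 2/(-7) = 2*(-⅐) = -2/7 ≈ -0.28571)
W = -8/343 (W = (-2/7)³ = -8/343 ≈ -0.023324)
G = 105 (G = 97 - 1*(-8) = 97 + 8 = 105)
(W + G)² = (-8/343 + 105)² = (36007/343)² = 1296504049/117649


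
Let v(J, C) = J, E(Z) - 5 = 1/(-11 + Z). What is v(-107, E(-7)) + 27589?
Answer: 27482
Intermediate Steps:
E(Z) = 5 + 1/(-11 + Z)
v(-107, E(-7)) + 27589 = -107 + 27589 = 27482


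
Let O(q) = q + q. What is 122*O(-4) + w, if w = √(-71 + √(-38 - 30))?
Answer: -976 + √(-71 + 2*I*√17) ≈ -975.51 + 8.4403*I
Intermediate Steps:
O(q) = 2*q
w = √(-71 + 2*I*√17) (w = √(-71 + √(-68)) = √(-71 + 2*I*√17) ≈ 0.4885 + 8.4403*I)
122*O(-4) + w = 122*(2*(-4)) + √(-71 + 2*I*√17) = 122*(-8) + √(-71 + 2*I*√17) = -976 + √(-71 + 2*I*√17)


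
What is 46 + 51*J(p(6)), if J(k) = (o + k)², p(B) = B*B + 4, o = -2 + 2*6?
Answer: 127546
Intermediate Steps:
o = 10 (o = -2 + 12 = 10)
p(B) = 4 + B² (p(B) = B² + 4 = 4 + B²)
J(k) = (10 + k)²
46 + 51*J(p(6)) = 46 + 51*(10 + (4 + 6²))² = 46 + 51*(10 + (4 + 36))² = 46 + 51*(10 + 40)² = 46 + 51*50² = 46 + 51*2500 = 46 + 127500 = 127546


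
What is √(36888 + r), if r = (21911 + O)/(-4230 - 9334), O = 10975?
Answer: 29*√2017326246/6782 ≈ 192.06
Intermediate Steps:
r = -16443/6782 (r = (21911 + 10975)/(-4230 - 9334) = 32886/(-13564) = 32886*(-1/13564) = -16443/6782 ≈ -2.4245)
√(36888 + r) = √(36888 - 16443/6782) = √(250157973/6782) = 29*√2017326246/6782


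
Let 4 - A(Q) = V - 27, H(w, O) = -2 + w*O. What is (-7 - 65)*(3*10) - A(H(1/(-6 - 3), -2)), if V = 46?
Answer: -2145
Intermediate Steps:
H(w, O) = -2 + O*w
A(Q) = -15 (A(Q) = 4 - (46 - 27) = 4 - 1*19 = 4 - 19 = -15)
(-7 - 65)*(3*10) - A(H(1/(-6 - 3), -2)) = (-7 - 65)*(3*10) - 1*(-15) = -72*30 + 15 = -2160 + 15 = -2145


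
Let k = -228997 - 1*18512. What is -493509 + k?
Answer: -741018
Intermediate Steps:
k = -247509 (k = -228997 - 18512 = -247509)
-493509 + k = -493509 - 247509 = -741018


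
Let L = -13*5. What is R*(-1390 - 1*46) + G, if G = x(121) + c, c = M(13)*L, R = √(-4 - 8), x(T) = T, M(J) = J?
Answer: -724 - 2872*I*√3 ≈ -724.0 - 4974.5*I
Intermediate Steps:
L = -65
R = 2*I*√3 (R = √(-12) = 2*I*√3 ≈ 3.4641*I)
c = -845 (c = 13*(-65) = -845)
G = -724 (G = 121 - 845 = -724)
R*(-1390 - 1*46) + G = (2*I*√3)*(-1390 - 1*46) - 724 = (2*I*√3)*(-1390 - 46) - 724 = (2*I*√3)*(-1436) - 724 = -2872*I*√3 - 724 = -724 - 2872*I*√3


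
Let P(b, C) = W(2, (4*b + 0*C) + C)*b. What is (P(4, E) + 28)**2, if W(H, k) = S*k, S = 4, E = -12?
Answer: 8464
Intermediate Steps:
W(H, k) = 4*k
P(b, C) = b*(4*C + 16*b) (P(b, C) = (4*((4*b + 0*C) + C))*b = (4*((4*b + 0) + C))*b = (4*(4*b + C))*b = (4*(C + 4*b))*b = (4*C + 16*b)*b = b*(4*C + 16*b))
(P(4, E) + 28)**2 = (4*4*(-12 + 4*4) + 28)**2 = (4*4*(-12 + 16) + 28)**2 = (4*4*4 + 28)**2 = (64 + 28)**2 = 92**2 = 8464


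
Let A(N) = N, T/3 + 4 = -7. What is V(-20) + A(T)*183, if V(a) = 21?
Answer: -6018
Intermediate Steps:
T = -33 (T = -12 + 3*(-7) = -12 - 21 = -33)
V(-20) + A(T)*183 = 21 - 33*183 = 21 - 6039 = -6018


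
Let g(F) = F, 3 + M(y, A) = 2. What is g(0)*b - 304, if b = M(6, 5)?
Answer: -304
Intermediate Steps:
M(y, A) = -1 (M(y, A) = -3 + 2 = -1)
b = -1
g(0)*b - 304 = 0*(-1) - 304 = 0 - 304 = -304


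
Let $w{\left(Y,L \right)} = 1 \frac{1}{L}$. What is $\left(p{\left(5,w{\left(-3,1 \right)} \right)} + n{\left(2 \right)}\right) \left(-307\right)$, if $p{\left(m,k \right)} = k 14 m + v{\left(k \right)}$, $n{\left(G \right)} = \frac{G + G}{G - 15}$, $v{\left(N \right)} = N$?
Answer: $- \frac{282133}{13} \approx -21703.0$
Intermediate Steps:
$w{\left(Y,L \right)} = \frac{1}{L}$
$n{\left(G \right)} = \frac{2 G}{-15 + G}$
$p{\left(m,k \right)} = k + 14 k m$ ($p{\left(m,k \right)} = k 14 m + k = 14 k m + k = k + 14 k m$)
$\left(p{\left(5,w{\left(-3,1 \right)} \right)} + n{\left(2 \right)}\right) \left(-307\right) = \left(\frac{1 + 14 \cdot 5}{1} + 2 \cdot 2 \frac{1}{-15 + 2}\right) \left(-307\right) = \left(1 \left(1 + 70\right) + 2 \cdot 2 \frac{1}{-13}\right) \left(-307\right) = \left(1 \cdot 71 + 2 \cdot 2 \left(- \frac{1}{13}\right)\right) \left(-307\right) = \left(71 - \frac{4}{13}\right) \left(-307\right) = \frac{919}{13} \left(-307\right) = - \frac{282133}{13}$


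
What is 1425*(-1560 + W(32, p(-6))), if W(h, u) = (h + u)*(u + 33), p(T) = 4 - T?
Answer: 350550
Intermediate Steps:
W(h, u) = (33 + u)*(h + u) (W(h, u) = (h + u)*(33 + u) = (33 + u)*(h + u))
1425*(-1560 + W(32, p(-6))) = 1425*(-1560 + ((4 - 1*(-6))² + 33*32 + 33*(4 - 1*(-6)) + 32*(4 - 1*(-6)))) = 1425*(-1560 + ((4 + 6)² + 1056 + 33*(4 + 6) + 32*(4 + 6))) = 1425*(-1560 + (10² + 1056 + 33*10 + 32*10)) = 1425*(-1560 + (100 + 1056 + 330 + 320)) = 1425*(-1560 + 1806) = 1425*246 = 350550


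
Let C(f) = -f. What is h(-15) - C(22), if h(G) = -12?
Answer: 10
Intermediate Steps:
h(-15) - C(22) = -12 - (-1)*22 = -12 - 1*(-22) = -12 + 22 = 10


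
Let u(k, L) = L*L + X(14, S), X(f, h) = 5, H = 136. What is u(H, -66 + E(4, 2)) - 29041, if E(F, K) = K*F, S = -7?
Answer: -25672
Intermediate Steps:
E(F, K) = F*K
u(k, L) = 5 + L² (u(k, L) = L*L + 5 = L² + 5 = 5 + L²)
u(H, -66 + E(4, 2)) - 29041 = (5 + (-66 + 4*2)²) - 29041 = (5 + (-66 + 8)²) - 29041 = (5 + (-58)²) - 29041 = (5 + 3364) - 29041 = 3369 - 29041 = -25672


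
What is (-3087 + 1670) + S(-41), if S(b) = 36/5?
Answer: -7049/5 ≈ -1409.8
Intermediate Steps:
S(b) = 36/5 (S(b) = 36*(1/5) = 36/5)
(-3087 + 1670) + S(-41) = (-3087 + 1670) + 36/5 = -1417 + 36/5 = -7049/5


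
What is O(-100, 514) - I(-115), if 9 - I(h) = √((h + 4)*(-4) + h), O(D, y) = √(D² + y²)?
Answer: -9 + √329 + 2*√68549 ≈ 532.78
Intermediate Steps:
I(h) = 9 - √(-16 - 3*h) (I(h) = 9 - √((h + 4)*(-4) + h) = 9 - √((4 + h)*(-4) + h) = 9 - √((-16 - 4*h) + h) = 9 - √(-16 - 3*h))
O(-100, 514) - I(-115) = √((-100)² + 514²) - (9 - √(-16 - 3*(-115))) = √(10000 + 264196) - (9 - √(-16 + 345)) = √274196 - (9 - √329) = 2*√68549 + (-9 + √329) = -9 + √329 + 2*√68549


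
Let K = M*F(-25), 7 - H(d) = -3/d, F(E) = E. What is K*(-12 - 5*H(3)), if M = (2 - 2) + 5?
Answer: 6500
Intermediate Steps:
M = 5 (M = 0 + 5 = 5)
H(d) = 7 + 3/d (H(d) = 7 - (-3)/d = 7 + 3/d)
K = -125 (K = 5*(-25) = -125)
K*(-12 - 5*H(3)) = -125*(-12 - 5*(7 + 3/3)) = -125*(-12 - 5*(7 + 3*(⅓))) = -125*(-12 - 5*(7 + 1)) = -125*(-12 - 5*8) = -125*(-12 - 40) = -125*(-52) = 6500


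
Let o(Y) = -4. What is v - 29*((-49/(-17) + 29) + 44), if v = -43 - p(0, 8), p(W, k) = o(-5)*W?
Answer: -38141/17 ≈ -2243.6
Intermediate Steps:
p(W, k) = -4*W
v = -43 (v = -43 - (-4)*0 = -43 - 1*0 = -43 + 0 = -43)
v - 29*((-49/(-17) + 29) + 44) = -43 - 29*((-49/(-17) + 29) + 44) = -43 - 29*((-49*(-1/17) + 29) + 44) = -43 - 29*((49/17 + 29) + 44) = -43 - 29*(542/17 + 44) = -43 - 29*1290/17 = -43 - 37410/17 = -38141/17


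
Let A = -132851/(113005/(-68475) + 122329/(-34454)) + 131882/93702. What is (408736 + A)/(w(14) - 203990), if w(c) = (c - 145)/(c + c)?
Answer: -8683512102292798004/4078896989561248269 ≈ -2.1289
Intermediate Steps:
w(c) = (-145 + c)/(2*c) (w(c) = (-145 + c)/((2*c)) = (-145 + c)*(1/(2*c)) = (-145 + c)/(2*c))
A = 127697228406546413/4998778666833 (A = -132851/(113005*(-1/68475) + 122329*(-1/34454)) + 131882*(1/93702) = -132851/(-22601/13695 - 122329/34454) + 2867/2037 = -132851/(-2453990509/471847530) + 2867/2037 = -132851*(-471847530/2453990509) + 2867/2037 = 62685416208030/2453990509 + 2867/2037 = 127697228406546413/4998778666833 ≈ 25546.)
(408736 + A)/(w(14) - 203990) = (408736 + 127697228406546413/4998778666833)/((½)*(-145 + 14)/14 - 203990) = 2170878025573199501/(4998778666833*((½)*(1/14)*(-131) - 203990)) = 2170878025573199501/(4998778666833*(-131/28 - 203990)) = 2170878025573199501/(4998778666833*(-5711851/28)) = (2170878025573199501/4998778666833)*(-28/5711851) = -8683512102292798004/4078896989561248269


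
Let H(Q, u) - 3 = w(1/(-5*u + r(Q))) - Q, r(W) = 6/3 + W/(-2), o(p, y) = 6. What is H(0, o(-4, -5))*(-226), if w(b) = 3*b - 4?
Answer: 3503/14 ≈ 250.21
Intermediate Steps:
r(W) = 2 - W/2 (r(W) = 6*(1/3) + W*(-1/2) = 2 - W/2)
w(b) = -4 + 3*b
H(Q, u) = -1 - Q + 3/(2 - 5*u - Q/2) (H(Q, u) = 3 + ((-4 + 3/(-5*u + (2 - Q/2))) - Q) = 3 + ((-4 + 3/(2 - 5*u - Q/2)) - Q) = 3 + (-4 - Q + 3/(2 - 5*u - Q/2)) = -1 - Q + 3/(2 - 5*u - Q/2))
H(0, o(-4, -5))*(-226) = ((-6 + (-1 - 1*0)*(-4 + 0 + 10*6))/(-4 + 0 + 10*6))*(-226) = ((-6 + (-1 + 0)*(-4 + 0 + 60))/(-4 + 0 + 60))*(-226) = ((-6 - 1*56)/56)*(-226) = ((-6 - 56)/56)*(-226) = ((1/56)*(-62))*(-226) = -31/28*(-226) = 3503/14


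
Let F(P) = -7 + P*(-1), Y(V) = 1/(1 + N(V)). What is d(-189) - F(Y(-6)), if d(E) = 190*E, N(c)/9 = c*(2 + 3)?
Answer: -9657908/269 ≈ -35903.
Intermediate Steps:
N(c) = 45*c (N(c) = 9*(c*(2 + 3)) = 9*(c*5) = 9*(5*c) = 45*c)
Y(V) = 1/(1 + 45*V)
F(P) = -7 - P
d(-189) - F(Y(-6)) = 190*(-189) - (-7 - 1/(1 + 45*(-6))) = -35910 - (-7 - 1/(1 - 270)) = -35910 - (-7 - 1/(-269)) = -35910 - (-7 - 1*(-1/269)) = -35910 - (-7 + 1/269) = -35910 - 1*(-1882/269) = -35910 + 1882/269 = -9657908/269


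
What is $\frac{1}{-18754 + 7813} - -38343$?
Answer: $\frac{419510762}{10941} \approx 38343.0$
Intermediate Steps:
$\frac{1}{-18754 + 7813} - -38343 = \frac{1}{-10941} + 38343 = - \frac{1}{10941} + 38343 = \frac{419510762}{10941}$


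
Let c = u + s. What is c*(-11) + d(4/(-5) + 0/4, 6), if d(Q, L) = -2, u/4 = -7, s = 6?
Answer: 240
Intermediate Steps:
u = -28 (u = 4*(-7) = -28)
c = -22 (c = -28 + 6 = -22)
c*(-11) + d(4/(-5) + 0/4, 6) = -22*(-11) - 2 = 242 - 2 = 240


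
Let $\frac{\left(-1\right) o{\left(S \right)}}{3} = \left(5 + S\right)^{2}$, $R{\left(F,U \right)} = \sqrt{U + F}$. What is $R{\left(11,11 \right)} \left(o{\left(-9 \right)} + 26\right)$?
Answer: $- 22 \sqrt{22} \approx -103.19$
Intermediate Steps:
$R{\left(F,U \right)} = \sqrt{F + U}$
$o{\left(S \right)} = - 3 \left(5 + S\right)^{2}$
$R{\left(11,11 \right)} \left(o{\left(-9 \right)} + 26\right) = \sqrt{11 + 11} \left(- 3 \left(5 - 9\right)^{2} + 26\right) = \sqrt{22} \left(- 3 \left(-4\right)^{2} + 26\right) = \sqrt{22} \left(\left(-3\right) 16 + 26\right) = \sqrt{22} \left(-48 + 26\right) = \sqrt{22} \left(-22\right) = - 22 \sqrt{22}$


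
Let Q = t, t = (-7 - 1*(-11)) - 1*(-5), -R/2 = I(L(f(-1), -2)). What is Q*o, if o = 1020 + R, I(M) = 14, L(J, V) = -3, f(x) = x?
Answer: 8928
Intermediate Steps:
R = -28 (R = -2*14 = -28)
t = 9 (t = (-7 + 11) + 5 = 4 + 5 = 9)
Q = 9
o = 992 (o = 1020 - 28 = 992)
Q*o = 9*992 = 8928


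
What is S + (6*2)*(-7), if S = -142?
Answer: -226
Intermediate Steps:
S + (6*2)*(-7) = -142 + (6*2)*(-7) = -142 + 12*(-7) = -142 - 84 = -226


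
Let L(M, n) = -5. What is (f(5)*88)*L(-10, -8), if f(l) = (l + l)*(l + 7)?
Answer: -52800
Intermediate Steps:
f(l) = 2*l*(7 + l) (f(l) = (2*l)*(7 + l) = 2*l*(7 + l))
(f(5)*88)*L(-10, -8) = ((2*5*(7 + 5))*88)*(-5) = ((2*5*12)*88)*(-5) = (120*88)*(-5) = 10560*(-5) = -52800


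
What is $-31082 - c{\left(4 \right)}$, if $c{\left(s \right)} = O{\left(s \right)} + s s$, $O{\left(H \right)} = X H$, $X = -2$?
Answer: $-31090$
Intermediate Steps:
$O{\left(H \right)} = - 2 H$
$c{\left(s \right)} = s^{2} - 2 s$ ($c{\left(s \right)} = - 2 s + s s = - 2 s + s^{2} = s^{2} - 2 s$)
$-31082 - c{\left(4 \right)} = -31082 - 4 \left(-2 + 4\right) = -31082 - 4 \cdot 2 = -31082 - 8 = -31090$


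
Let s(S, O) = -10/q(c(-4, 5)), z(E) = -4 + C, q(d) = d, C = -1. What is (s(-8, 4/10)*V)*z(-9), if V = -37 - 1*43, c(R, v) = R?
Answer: 1000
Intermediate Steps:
z(E) = -5 (z(E) = -4 - 1 = -5)
V = -80 (V = -37 - 43 = -80)
s(S, O) = 5/2 (s(S, O) = -10/(-4) = -10*(-1/4) = 5/2)
(s(-8, 4/10)*V)*z(-9) = ((5/2)*(-80))*(-5) = -200*(-5) = 1000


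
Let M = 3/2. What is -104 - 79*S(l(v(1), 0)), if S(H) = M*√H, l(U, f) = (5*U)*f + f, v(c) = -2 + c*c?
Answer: -104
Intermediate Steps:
v(c) = -2 + c²
M = 3/2 (M = 3*(½) = 3/2 ≈ 1.5000)
l(U, f) = f + 5*U*f (l(U, f) = 5*U*f + f = f + 5*U*f)
S(H) = 3*√H/2
-104 - 79*S(l(v(1), 0)) = -104 - 237*√(0*(1 + 5*(-2 + 1²)))/2 = -104 - 237*√(0*(1 + 5*(-2 + 1)))/2 = -104 - 237*√(0*(1 + 5*(-1)))/2 = -104 - 237*√(0*(1 - 5))/2 = -104 - 237*√(0*(-4))/2 = -104 - 237*√0/2 = -104 - 237*0/2 = -104 - 79*0 = -104 + 0 = -104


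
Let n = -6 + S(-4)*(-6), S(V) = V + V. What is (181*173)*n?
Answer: 1315146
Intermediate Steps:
S(V) = 2*V
n = 42 (n = -6 + (2*(-4))*(-6) = -6 - 8*(-6) = -6 + 48 = 42)
(181*173)*n = (181*173)*42 = 31313*42 = 1315146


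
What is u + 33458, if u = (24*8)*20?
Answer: 37298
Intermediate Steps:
u = 3840 (u = 192*20 = 3840)
u + 33458 = 3840 + 33458 = 37298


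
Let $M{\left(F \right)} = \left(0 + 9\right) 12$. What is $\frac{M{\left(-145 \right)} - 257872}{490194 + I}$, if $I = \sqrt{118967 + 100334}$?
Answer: $- \frac{126354366216}{240289938335} + \frac{257764 \sqrt{219301}}{240289938335} \approx -0.52534$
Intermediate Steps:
$M{\left(F \right)} = 108$ ($M{\left(F \right)} = 9 \cdot 12 = 108$)
$I = \sqrt{219301} \approx 468.3$
$\frac{M{\left(-145 \right)} - 257872}{490194 + I} = \frac{108 - 257872}{490194 + \sqrt{219301}} = - \frac{257764}{490194 + \sqrt{219301}}$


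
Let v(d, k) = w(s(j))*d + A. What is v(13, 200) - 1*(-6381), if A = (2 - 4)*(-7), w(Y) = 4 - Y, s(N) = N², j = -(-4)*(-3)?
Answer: 4575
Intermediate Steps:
j = -12 (j = -1*12 = -12)
A = 14 (A = -2*(-7) = 14)
v(d, k) = 14 - 140*d (v(d, k) = (4 - 1*(-12)²)*d + 14 = (4 - 1*144)*d + 14 = (4 - 144)*d + 14 = -140*d + 14 = 14 - 140*d)
v(13, 200) - 1*(-6381) = (14 - 140*13) - 1*(-6381) = (14 - 1820) + 6381 = -1806 + 6381 = 4575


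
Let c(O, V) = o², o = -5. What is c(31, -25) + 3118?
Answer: 3143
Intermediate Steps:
c(O, V) = 25 (c(O, V) = (-5)² = 25)
c(31, -25) + 3118 = 25 + 3118 = 3143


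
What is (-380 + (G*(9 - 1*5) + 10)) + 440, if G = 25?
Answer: 170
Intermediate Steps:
(-380 + (G*(9 - 1*5) + 10)) + 440 = (-380 + (25*(9 - 1*5) + 10)) + 440 = (-380 + (25*(9 - 5) + 10)) + 440 = (-380 + (25*4 + 10)) + 440 = (-380 + (100 + 10)) + 440 = (-380 + 110) + 440 = -270 + 440 = 170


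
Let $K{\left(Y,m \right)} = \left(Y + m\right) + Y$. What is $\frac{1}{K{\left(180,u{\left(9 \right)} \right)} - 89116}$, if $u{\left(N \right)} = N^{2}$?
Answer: $- \frac{1}{88675} \approx -1.1277 \cdot 10^{-5}$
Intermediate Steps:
$K{\left(Y,m \right)} = m + 2 Y$
$\frac{1}{K{\left(180,u{\left(9 \right)} \right)} - 89116} = \frac{1}{\left(9^{2} + 2 \cdot 180\right) - 89116} = \frac{1}{\left(81 + 360\right) - 89116} = \frac{1}{441 - 89116} = \frac{1}{-88675} = - \frac{1}{88675}$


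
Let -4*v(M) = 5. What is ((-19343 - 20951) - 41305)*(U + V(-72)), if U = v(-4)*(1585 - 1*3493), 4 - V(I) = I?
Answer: -200815139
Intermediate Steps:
V(I) = 4 - I
v(M) = -5/4 (v(M) = -¼*5 = -5/4)
U = 2385 (U = -5*(1585 - 1*3493)/4 = -5*(1585 - 3493)/4 = -5/4*(-1908) = 2385)
((-19343 - 20951) - 41305)*(U + V(-72)) = ((-19343 - 20951) - 41305)*(2385 + (4 - 1*(-72))) = (-40294 - 41305)*(2385 + (4 + 72)) = -81599*(2385 + 76) = -81599*2461 = -200815139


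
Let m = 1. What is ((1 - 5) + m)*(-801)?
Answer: 2403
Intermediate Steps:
((1 - 5) + m)*(-801) = ((1 - 5) + 1)*(-801) = (-4 + 1)*(-801) = -3*(-801) = 2403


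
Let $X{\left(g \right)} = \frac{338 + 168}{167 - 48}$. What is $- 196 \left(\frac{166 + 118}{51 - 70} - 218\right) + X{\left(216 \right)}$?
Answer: $\frac{103241638}{2261} \approx 45662.0$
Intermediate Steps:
$X{\left(g \right)} = \frac{506}{119}$
$- 196 \left(\frac{166 + 118}{51 - 70} - 218\right) + X{\left(216 \right)} = - 196 \left(\frac{166 + 118}{51 - 70} - 218\right) + \frac{506}{119} = - 196 \left(\frac{284}{-19} - 218\right) + \frac{506}{119} = - 196 \left(284 \left(- \frac{1}{19}\right) - 218\right) + \frac{506}{119} = - 196 \left(- \frac{284}{19} - 218\right) + \frac{506}{119} = \left(-196\right) \left(- \frac{4426}{19}\right) + \frac{506}{119} = \frac{867496}{19} + \frac{506}{119} = \frac{103241638}{2261}$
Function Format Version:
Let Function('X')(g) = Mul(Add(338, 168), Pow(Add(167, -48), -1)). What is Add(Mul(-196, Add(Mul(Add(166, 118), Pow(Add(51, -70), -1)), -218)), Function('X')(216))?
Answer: Rational(103241638, 2261) ≈ 45662.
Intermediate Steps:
Function('X')(g) = Rational(506, 119) (Function('X')(g) = Mul(506, Pow(119, -1)) = Mul(506, Rational(1, 119)) = Rational(506, 119))
Add(Mul(-196, Add(Mul(Add(166, 118), Pow(Add(51, -70), -1)), -218)), Function('X')(216)) = Add(Mul(-196, Add(Mul(Add(166, 118), Pow(Add(51, -70), -1)), -218)), Rational(506, 119)) = Add(Mul(-196, Add(Mul(284, Pow(-19, -1)), -218)), Rational(506, 119)) = Add(Mul(-196, Add(Mul(284, Rational(-1, 19)), -218)), Rational(506, 119)) = Add(Mul(-196, Add(Rational(-284, 19), -218)), Rational(506, 119)) = Add(Mul(-196, Rational(-4426, 19)), Rational(506, 119)) = Add(Rational(867496, 19), Rational(506, 119)) = Rational(103241638, 2261)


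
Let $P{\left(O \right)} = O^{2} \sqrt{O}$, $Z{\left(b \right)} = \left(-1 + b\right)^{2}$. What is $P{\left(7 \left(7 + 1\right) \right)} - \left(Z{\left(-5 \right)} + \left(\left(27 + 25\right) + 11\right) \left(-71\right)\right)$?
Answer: $4437 + 6272 \sqrt{14} \approx 27905.0$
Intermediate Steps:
$P{\left(O \right)} = O^{\frac{5}{2}}$
$P{\left(7 \left(7 + 1\right) \right)} - \left(Z{\left(-5 \right)} + \left(\left(27 + 25\right) + 11\right) \left(-71\right)\right) = \left(7 \left(7 + 1\right)\right)^{\frac{5}{2}} - \left(\left(-1 - 5\right)^{2} + \left(\left(27 + 25\right) + 11\right) \left(-71\right)\right) = \left(7 \cdot 8\right)^{\frac{5}{2}} - \left(\left(-6\right)^{2} + \left(52 + 11\right) \left(-71\right)\right) = 56^{\frac{5}{2}} - \left(36 + 63 \left(-71\right)\right) = 6272 \sqrt{14} - \left(36 - 4473\right) = 6272 \sqrt{14} - -4437 = 6272 \sqrt{14} + 4437 = 4437 + 6272 \sqrt{14}$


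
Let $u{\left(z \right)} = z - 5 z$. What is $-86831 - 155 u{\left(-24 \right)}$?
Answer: $-101711$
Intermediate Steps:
$u{\left(z \right)} = - 4 z$
$-86831 - 155 u{\left(-24 \right)} = -86831 - 155 \left(\left(-4\right) \left(-24\right)\right) = -86831 - 14880 = -101711$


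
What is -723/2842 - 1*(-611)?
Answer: 1735739/2842 ≈ 610.75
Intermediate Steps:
-723/2842 - 1*(-611) = -723*1/2842 + 611 = -723/2842 + 611 = 1735739/2842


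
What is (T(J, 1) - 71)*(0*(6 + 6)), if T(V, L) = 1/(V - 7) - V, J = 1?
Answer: 0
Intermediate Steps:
T(V, L) = 1/(-7 + V) - V
(T(J, 1) - 71)*(0*(6 + 6)) = ((1 - 1*1**2 + 7*1)/(-7 + 1) - 71)*(0*(6 + 6)) = ((1 - 1*1 + 7)/(-6) - 71)*(0*12) = (-(1 - 1 + 7)/6 - 71)*0 = (-1/6*7 - 71)*0 = (-7/6 - 71)*0 = -433/6*0 = 0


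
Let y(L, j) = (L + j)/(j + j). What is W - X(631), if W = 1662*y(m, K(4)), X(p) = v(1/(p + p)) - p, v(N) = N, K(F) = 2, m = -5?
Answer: -388381/631 ≈ -615.50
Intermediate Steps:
y(L, j) = (L + j)/(2*j) (y(L, j) = (L + j)/((2*j)) = (L + j)*(1/(2*j)) = (L + j)/(2*j))
X(p) = 1/(2*p) - p (X(p) = 1/(p + p) - p = 1/(2*p) - p)
W = -2493/2 (W = 1662*((½)*(-5 + 2)/2) = 1662*((½)*(½)*(-3)) = 1662*(-¾) = -2493/2 ≈ -1246.5)
W - X(631) = -2493/2 - ((½)/631 - 1*631) = -2493/2 - ((½)*(1/631) - 631) = -2493/2 - (1/1262 - 631) = -2493/2 - 1*(-796321/1262) = -2493/2 + 796321/1262 = -388381/631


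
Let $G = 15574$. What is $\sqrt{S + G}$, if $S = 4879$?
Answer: $\sqrt{20453} \approx 143.01$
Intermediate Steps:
$\sqrt{S + G} = \sqrt{4879 + 15574} = \sqrt{20453}$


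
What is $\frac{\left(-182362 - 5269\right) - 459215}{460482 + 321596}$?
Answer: $- \frac{323423}{391039} \approx -0.82709$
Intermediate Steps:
$\frac{\left(-182362 - 5269\right) - 459215}{460482 + 321596} = \frac{\left(-182362 - 5269\right) - 459215}{782078} = \left(-187631 - 459215\right) \frac{1}{782078} = \left(-646846\right) \frac{1}{782078} = - \frac{323423}{391039}$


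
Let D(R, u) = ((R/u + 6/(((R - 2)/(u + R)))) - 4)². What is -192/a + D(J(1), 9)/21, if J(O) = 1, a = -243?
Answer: 331969/1701 ≈ 195.16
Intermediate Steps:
D(R, u) = (-4 + R/u + 6*(R + u)/(-2 + R))² (D(R, u) = ((R/u + 6/(((-2 + R)/(R + u)))) - 4)² = ((R/u + 6*((R + u)/(-2 + R))) - 4)² = ((R/u + 6*(R + u)/(-2 + R)) - 4)² = (-4 + R/u + 6*(R + u)/(-2 + R))²)
-192/a + D(J(1), 9)/21 = -192/(-243) + ((1² - 2*1 + 6*9² + 8*9 + 2*1*9)²/(9²*(-2 + 1)²))/21 = -192*(-1/243) + ((1/81)*(1 - 2 + 6*81 + 72 + 18)²/(-1)²)*(1/21) = 64/81 + ((1/81)*1*(1 - 2 + 486 + 72 + 18)²)*(1/21) = 64/81 + ((1/81)*1*575²)*(1/21) = 64/81 + ((1/81)*1*330625)*(1/21) = 64/81 + (330625/81)*(1/21) = 64/81 + 330625/1701 = 331969/1701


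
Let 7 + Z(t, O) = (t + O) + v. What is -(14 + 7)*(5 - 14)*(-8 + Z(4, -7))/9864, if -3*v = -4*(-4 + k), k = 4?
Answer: -189/548 ≈ -0.34489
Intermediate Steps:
v = 0 (v = -(-4)*(-4 + 4)/3 = -(-4)*0/3 = -⅓*0 = 0)
Z(t, O) = -7 + O + t (Z(t, O) = -7 + ((t + O) + 0) = -7 + ((O + t) + 0) = -7 + (O + t) = -7 + O + t)
-(14 + 7)*(5 - 14)*(-8 + Z(4, -7))/9864 = -(14 + 7)*(5 - 14)*(-8 + (-7 - 7 + 4))/9864 = -21*(-9)*(-8 - 10)*(1/9864) = -(-189)*(-18)*(1/9864) = -1*3402*(1/9864) = -3402*1/9864 = -189/548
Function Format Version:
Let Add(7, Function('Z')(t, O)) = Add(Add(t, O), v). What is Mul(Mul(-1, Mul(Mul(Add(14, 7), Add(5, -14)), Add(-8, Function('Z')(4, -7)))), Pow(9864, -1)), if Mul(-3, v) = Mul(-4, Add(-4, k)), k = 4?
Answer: Rational(-189, 548) ≈ -0.34489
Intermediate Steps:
v = 0 (v = Mul(Rational(-1, 3), Mul(-4, Add(-4, 4))) = Mul(Rational(-1, 3), Mul(-4, 0)) = Mul(Rational(-1, 3), 0) = 0)
Function('Z')(t, O) = Add(-7, O, t) (Function('Z')(t, O) = Add(-7, Add(Add(t, O), 0)) = Add(-7, Add(Add(O, t), 0)) = Add(-7, Add(O, t)) = Add(-7, O, t))
Mul(Mul(-1, Mul(Mul(Add(14, 7), Add(5, -14)), Add(-8, Function('Z')(4, -7)))), Pow(9864, -1)) = Mul(Mul(-1, Mul(Mul(Add(14, 7), Add(5, -14)), Add(-8, Add(-7, -7, 4)))), Pow(9864, -1)) = Mul(Mul(-1, Mul(Mul(21, -9), Add(-8, -10))), Rational(1, 9864)) = Mul(Mul(-1, Mul(-189, -18)), Rational(1, 9864)) = Mul(Mul(-1, 3402), Rational(1, 9864)) = Mul(-3402, Rational(1, 9864)) = Rational(-189, 548)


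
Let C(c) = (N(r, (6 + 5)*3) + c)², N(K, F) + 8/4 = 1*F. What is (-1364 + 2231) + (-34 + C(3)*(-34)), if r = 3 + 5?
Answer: -38471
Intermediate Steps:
r = 8
N(K, F) = -2 + F (N(K, F) = -2 + 1*F = -2 + F)
C(c) = (31 + c)² (C(c) = ((-2 + (6 + 5)*3) + c)² = ((-2 + 11*3) + c)² = ((-2 + 33) + c)² = (31 + c)²)
(-1364 + 2231) + (-34 + C(3)*(-34)) = (-1364 + 2231) + (-34 + (31 + 3)²*(-34)) = 867 + (-34 + 34²*(-34)) = 867 + (-34 + 1156*(-34)) = 867 + (-34 - 39304) = 867 - 39338 = -38471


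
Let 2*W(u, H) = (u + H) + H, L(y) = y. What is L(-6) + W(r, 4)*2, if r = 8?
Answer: 10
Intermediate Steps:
W(u, H) = H + u/2 (W(u, H) = ((u + H) + H)/2 = ((H + u) + H)/2 = (u + 2*H)/2 = H + u/2)
L(-6) + W(r, 4)*2 = -6 + (4 + (½)*8)*2 = -6 + (4 + 4)*2 = -6 + 8*2 = -6 + 16 = 10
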